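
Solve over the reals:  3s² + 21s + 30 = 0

Factor: 3(s + 5)(s + 2) = 0.
So s = -5 or s = -2.

s = -5 or s = -2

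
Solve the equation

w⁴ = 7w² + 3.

w = -2.7212 or w = 2.7212

Let u = w². The equation becomes u² - 7u - 3 = 0.
By the quadratic formula, u = 7/2 + √(61)/2 or u = 7/2 - √(61)/2.
w² = 7/2 + √(61)/2 gives w = ±√(7/2 + √(61)/2) ≈ ±2.7212.
w² = 7/2 - √(61)/2 < 0 has no real solution.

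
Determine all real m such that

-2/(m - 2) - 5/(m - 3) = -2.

Multiply both sides by (m - 2)(m - 3):
-2(m - 3) - 5(m - 2) = -2(m - 2)(m - 3).
Expand and collect terms: -2m^2 + 17m - 28 = 0.
By the quadratic formula, m = (-17 +/- sqrt(65)) / -4, so m ~= 2.2344 or m ~= 6.2656.
Neither value makes a denominator zero (m != 2, m != 3), so both are valid.

m = 2.2344 or m = 6.2656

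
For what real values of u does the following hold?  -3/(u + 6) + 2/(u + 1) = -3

Multiply both sides by (u + 6)(u + 1):
-3(u + 1) + 2(u + 6) = -3(u + 6)(u + 1).
Expand and collect terms: -3u^2 - 20u - 27 = 0.
By the quadratic formula, u = (20 +/- sqrt(76)) / -6, so u ~= -4.7863 or u ~= -1.8804.
Neither value makes a denominator zero (u != -6, u != -1), so both are valid.

u = -4.7863 or u = -1.8804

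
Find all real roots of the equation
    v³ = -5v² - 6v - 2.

v = -3.4142 or v = -1 or v = -0.5858

Rearrange: v³ + 5v² + 6v + 2 = 0.
Possible rational roots are divisors of 2. Testing v = -1 gives 0, so (v + 1) is a factor.
Divide: v³ + 5v² + 6v + 2 = (v + 1)(v² + 4v + 2).
Apply the quadratic formula to v² + 4v + 2 = 0: v = (-4 ± √8)/2, i.e. v ≈ -0.5858 or v ≈ -3.4142.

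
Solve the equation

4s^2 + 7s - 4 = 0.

Discriminant: (7)^2 - 4*4*(-4) = 113.
Quadratic formula: s = (-7 +/- sqrt(113)) / 8.
So s = -7/8 + sqrt(113)/8 ~= 0.4538 or s = -sqrt(113)/8 - 7/8 ~= -2.2038.

s = -2.2038 or s = 0.4538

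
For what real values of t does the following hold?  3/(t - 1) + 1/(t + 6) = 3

Multiply both sides by (t - 1)(t + 6):
3(t + 6) + (t - 1) = 3(t - 1)(t + 6).
Expand and collect terms: 3t² + 11t - 35 = 0.
By the quadratic formula, t = (-11 ± √541) / 6, so t ≈ 2.0432 or t ≈ -5.7099.
Neither value makes a denominator zero (t ≠ 1, t ≠ -6), so both are valid.

t = -5.7099 or t = 2.0432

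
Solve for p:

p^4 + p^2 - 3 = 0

Let u = p^2. The equation becomes u^2 + u - 3 = 0.
By the quadratic formula, u = -1/2 + sqrt(13)/2 or u = -sqrt(13)/2 - 1/2.
p^2 = -1/2 + sqrt(13)/2 gives p = +/-sqrt(-1/2 + sqrt(13)/2) ~= +/-1.1414.
p^2 = -sqrt(13)/2 - 1/2 < 0 has no real solution.

p = -1.1414 or p = 1.1414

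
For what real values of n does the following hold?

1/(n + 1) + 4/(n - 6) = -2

Multiply both sides by (n + 1)(n - 6):
(n - 6) + 4(n + 1) = -2(n + 1)(n - 6).
Expand and collect terms: -2n^2 + 5n + 14 = 0.
By the quadratic formula, n = (-5 +/- sqrt(137)) / -4, so n ~= -1.6762 or n ~= 4.1762.
Neither value makes a denominator zero (n != -1, n != 6), so both are valid.

n = -1.6762 or n = 4.1762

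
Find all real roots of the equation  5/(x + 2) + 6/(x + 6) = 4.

Multiply both sides by (x + 2)(x + 6):
5(x + 6) + 6(x + 2) = 4(x + 2)(x + 6).
Expand and collect terms: 4x^2 + 21x + 6 = 0.
By the quadratic formula, x = (-21 +/- sqrt(345)) / 8, so x ~= -0.3032 or x ~= -4.9468.
Neither value makes a denominator zero (x != -2, x != -6), so both are valid.

x = -4.9468 or x = -0.3032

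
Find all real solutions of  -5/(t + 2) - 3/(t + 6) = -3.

Multiply both sides by (t + 2)(t + 6):
-5(t + 6) - 3(t + 2) = -3(t + 2)(t + 6).
Expand and collect terms: -3t² - 16t = 0.
Factor or apply the quadratic formula: t = -5.3333 or t = 0.
Neither value makes a denominator zero (t ≠ -2, t ≠ -6), so both are valid.

t = -5.3333 or t = 0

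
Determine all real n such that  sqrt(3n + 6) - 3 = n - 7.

n = 10

Isolate the radical: sqrt(3n + 6) = n - 4.
Square both sides: 3n + 6 = (n - 4)^2.
Expand and rearrange: n^2 - 11n + 10 = 0.
Solving gives n = 10 or n = 1.
Check each candidate in the original equation:
  n = 10: sqrt(36) = 6, while n - 4 = 6 — valid.
  n = 1: sqrt(9) = 3, while n - 4 = -3 — extraneous.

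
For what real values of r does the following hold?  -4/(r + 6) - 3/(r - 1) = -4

Multiply both sides by (r + 6)(r - 1):
-4(r - 1) - 3(r + 6) = -4(r + 6)(r - 1).
Expand and collect terms: -4r² - 13r + 38 = 0.
By the quadratic formula, r = (13 ± √777) / -8, so r ≈ -5.1093 or r ≈ 1.8593.
Neither value makes a denominator zero (r ≠ -6, r ≠ 1), so both are valid.

r = -5.1093 or r = 1.8593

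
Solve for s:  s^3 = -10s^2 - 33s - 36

s = -4 or s = -3

Rearrange: s^3 + 10s^2 + 33s + 36 = 0.
Possible rational roots are divisors of 36. Testing s = -4 gives 0, so (s + 4) is a factor.
Divide: s^3 + 10s^2 + 33s + 36 = (s + 4)(s^2 + 6s + 9).
The quadratic has the repeated root s = -3.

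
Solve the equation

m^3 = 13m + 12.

Rearrange: m^3 - 13m - 12 = 0.
Possible rational roots are divisors of -12. Testing m = 4 gives 0, so (m - 4) is a factor.
Divide: m^3 - 13m - 12 = (m - 4)(m^2 + 4m + 3).
Factor the quadratic: m = -1 or m = -3.

m = -3 or m = -1 or m = 4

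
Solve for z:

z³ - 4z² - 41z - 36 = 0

Possible rational roots are divisors of -36. Testing z = -4 gives 0, so (z + 4) is a factor.
Divide: z³ - 4z² - 41z - 36 = (z + 4)(z² - 8z - 9).
Factor the quadratic: z = 9 or z = -1.

z = -4 or z = -1 or z = 9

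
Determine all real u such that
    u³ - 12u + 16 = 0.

u = -4 or u = 2

Possible rational roots are divisors of 16. Testing u = -4 gives 0, so (u + 4) is a factor.
Divide: u³ - 12u + 16 = (u + 4)(u² - 4u + 4).
The quadratic has the repeated root u = 2.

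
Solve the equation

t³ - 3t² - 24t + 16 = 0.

t = -4 or t = 0.6277 or t = 6.3723

Possible rational roots are divisors of 16. Testing t = -4 gives 0, so (t + 4) is a factor.
Divide: t³ - 3t² - 24t + 16 = (t + 4)(t² - 7t + 4).
Apply the quadratic formula to t² - 7t + 4 = 0: t = (7 ± √33)/2, i.e. t ≈ 6.3723 or t ≈ 0.6277.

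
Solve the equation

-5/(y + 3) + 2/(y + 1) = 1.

y = -6.7016 or y = -0.2984

Multiply both sides by (y + 3)(y + 1):
-5(y + 1) + 2(y + 3) = (y + 3)(y + 1).
Expand and collect terms: y^2 + 7y + 2 = 0.
By the quadratic formula, y = (-7 +/- sqrt(41)) / 2, so y ~= -0.2984 or y ~= -6.7016.
Neither value makes a denominator zero (y != -3, y != -1), so both are valid.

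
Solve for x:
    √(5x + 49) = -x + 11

x = 3

Square both sides: 5x + 49 = (-x + 11)².
Expand and rearrange: x² - 27x + 72 = 0.
Solving gives x = 24 or x = 3.
Check each candidate in the original equation:
  x = 24: √(169) = 13, while -x + 11 = -13 — extraneous.
  x = 3: √(64) = 8, while -x + 11 = 8 — valid.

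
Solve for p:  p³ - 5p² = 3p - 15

p = -1.7321 or p = 1.7321 or p = 5

Rearrange: p³ - 5p² - 3p + 15 = 0.
Possible rational roots are divisors of 15. Testing p = 5 gives 0, so (p - 5) is a factor.
Divide: p³ - 5p² - 3p + 15 = (p - 5)(p² - 3).
Apply the quadratic formula to p² - 3 = 0: p = (0 ± √12)/2, i.e. p ≈ 1.7321 or p ≈ -1.7321.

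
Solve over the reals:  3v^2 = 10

Rearrange to standard form: 3v^2 - 10 = 0.
Discriminant: (0)^2 - 4*3*(-10) = 120.
Quadratic formula: v = (0 +/- sqrt(120)) / 6.
So v = sqrt(30)/3 ~= 1.8257 or v = -sqrt(30)/3 ~= -1.8257.

v = -1.8257 or v = 1.8257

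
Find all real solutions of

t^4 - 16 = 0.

Let u = t^2. The equation becomes u^2 - 16 = 0.
Factor: (u - 4)(u + 4) = 0, so u = 4 or u = -4.
t^2 = 4 gives t = +/-2.
t^2 = -4 < 0 has no real solution.

t = -2 or t = 2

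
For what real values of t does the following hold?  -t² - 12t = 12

Rearrange to standard form: -t² - 12t - 12 = 0.
Discriminant: (-12)² − 4·(-1)·(-12) = 96.
Quadratic formula: t = (12 ± √96) / (-2).
So t = -6 - 2·√(6) ≈ -10.899 or t = -6 + 2·√(6) ≈ -1.101.

t = -10.899 or t = -1.101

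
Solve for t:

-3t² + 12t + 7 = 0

t = -0.5166 or t = 4.5166

Discriminant: (12)² − 4·(-3)·7 = 228.
Quadratic formula: t = (-12 ± √228) / (-6).
So t = 2 - √(57)/3 ≈ -0.5166 or t = 2 + √(57)/3 ≈ 4.5166.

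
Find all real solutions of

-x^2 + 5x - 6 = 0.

Factor: -1(x - 3)(x - 2) = 0.
So x = 3 or x = 2.

x = 2 or x = 3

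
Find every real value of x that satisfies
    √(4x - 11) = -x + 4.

Square both sides: 4x - 11 = (-x + 4)².
Expand and rearrange: x² - 12x + 27 = 0.
Solving gives x = 9 or x = 3.
Check each candidate in the original equation:
  x = 9: √(25) = 5, while -x + 4 = -5 — extraneous.
  x = 3: √(1) = 1, while -x + 4 = 1 — valid.

x = 3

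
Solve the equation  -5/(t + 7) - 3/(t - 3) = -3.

t = -5.5086 or t = 4.1753

Multiply both sides by (t + 7)(t - 3):
-5(t - 3) - 3(t + 7) = -3(t + 7)(t - 3).
Expand and collect terms: -3t^2 - 4t + 69 = 0.
By the quadratic formula, t = (4 +/- sqrt(844)) / -6, so t ~= -5.5086 or t ~= 4.1753.
Neither value makes a denominator zero (t != -7, t != 3), so both are valid.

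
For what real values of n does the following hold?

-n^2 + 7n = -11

Rearrange to standard form: -n^2 + 7n + 11 = 0.
Discriminant: (7)^2 - 4*(-1)*11 = 93.
Quadratic formula: n = (-7 +/- sqrt(93)) / (-2).
So n = 7/2 - sqrt(93)/2 ~= -1.3218 or n = 7/2 + sqrt(93)/2 ~= 8.3218.

n = -1.3218 or n = 8.3218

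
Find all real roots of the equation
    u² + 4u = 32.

u = -8 or u = 4

Bring every term to one side: u² + 4u - 32 = 0.
Factor: (u - 4)(u + 8) = 0.
So u = 4 or u = -8.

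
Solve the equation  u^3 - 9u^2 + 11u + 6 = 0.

u = -0.4051 or u = 2 or u = 7.4051

Possible rational roots are divisors of 6. Testing u = 2 gives 0, so (u - 2) is a factor.
Divide: u^3 - 9u^2 + 11u + 6 = (u - 2)(u^2 - 7u - 3).
Apply the quadratic formula to u^2 - 7u - 3 = 0: u = (7 +/- sqrt(61))/2, i.e. u ~= 7.4051 or u ~= -0.4051.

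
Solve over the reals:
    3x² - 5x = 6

Rearrange to standard form: 3x² - 5x - 6 = 0.
Discriminant: (-5)² − 4·3·(-6) = 97.
Quadratic formula: x = (5 ± √97) / 6.
So x = 5/6 + √(97)/6 ≈ 2.4748 or x = 5/6 - √(97)/6 ≈ -0.8081.

x = -0.8081 or x = 2.4748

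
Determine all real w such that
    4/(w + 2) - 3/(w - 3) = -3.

Multiply both sides by (w + 2)(w - 3):
4(w - 3) - 3(w + 2) = -3(w + 2)(w - 3).
Expand and collect terms: -3w^2 + 2w + 36 = 0.
By the quadratic formula, w = (-2 +/- sqrt(436)) / -6, so w ~= -3.1468 or w ~= 3.8134.
Neither value makes a denominator zero (w != -2, w != 3), so both are valid.

w = -3.1468 or w = 3.8134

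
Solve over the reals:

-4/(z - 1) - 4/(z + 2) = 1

z = -8.772 or z = -0.228

Multiply both sides by (z - 1)(z + 2):
-4(z + 2) - 4(z - 1) = (z - 1)(z + 2).
Expand and collect terms: z² + 9z + 2 = 0.
By the quadratic formula, z = (-9 ± √73) / 2, so z ≈ -0.228 or z ≈ -8.772.
Neither value makes a denominator zero (z ≠ 1, z ≠ -2), so both are valid.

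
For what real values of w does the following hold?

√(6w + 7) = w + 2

Square both sides: 6w + 7 = (w + 2)².
Expand and rearrange: w² - 2w - 3 = 0.
Solving gives w = 3 or w = -1.
Check each candidate in the original equation:
  w = 3: √(25) = 5, while w + 2 = 5 — valid.
  w = -1: √(1) = 1, while w + 2 = 1 — valid.

w = -1 or w = 3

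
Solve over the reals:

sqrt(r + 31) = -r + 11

Square both sides: r + 31 = (-r + 11)^2.
Expand and rearrange: r^2 - 23r + 90 = 0.
Solving gives r = 18 or r = 5.
Check each candidate in the original equation:
  r = 18: sqrt(49) = 7, while -r + 11 = -7 — extraneous.
  r = 5: sqrt(36) = 6, while -r + 11 = 6 — valid.

r = 5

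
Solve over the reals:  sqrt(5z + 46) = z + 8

z = -2

Square both sides: 5z + 46 = (z + 8)^2.
Expand and rearrange: z^2 + 11z + 18 = 0.
Solving gives z = -2 or z = -9.
Check each candidate in the original equation:
  z = -2: sqrt(36) = 6, while z + 8 = 6 — valid.
  z = -9: sqrt(1) = 1, while z + 8 = -1 — extraneous.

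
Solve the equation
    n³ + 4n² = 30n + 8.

Rearrange: n³ + 4n² - 30n - 8 = 0.
Possible rational roots are divisors of -8. Testing n = 4 gives 0, so (n - 4) is a factor.
Divide: n³ + 4n² - 30n - 8 = (n - 4)(n² + 8n + 2).
Apply the quadratic formula to n² + 8n + 2 = 0: n = (-8 ± √56)/2, i.e. n ≈ -0.2583 or n ≈ -7.7417.

n = -7.7417 or n = -0.2583 or n = 4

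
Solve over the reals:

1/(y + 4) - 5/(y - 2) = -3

y = -4.2633 or y = 3.5966

Multiply both sides by (y + 4)(y - 2):
(y - 2) - 5(y + 4) = -3(y + 4)(y - 2).
Expand and collect terms: -3y² - 2y + 46 = 0.
By the quadratic formula, y = (2 ± √556) / -6, so y ≈ -4.2633 or y ≈ 3.5966.
Neither value makes a denominator zero (y ≠ -4, y ≠ 2), so both are valid.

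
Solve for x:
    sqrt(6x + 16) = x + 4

x = -2 or x = 0

Square both sides: 6x + 16 = (x + 4)^2.
Expand and rearrange: x^2 + 2x = 0.
Solving gives x = 0 or x = -2.
Check each candidate in the original equation:
  x = 0: sqrt(16) = 4, while x + 4 = 4 — valid.
  x = -2: sqrt(4) = 2, while x + 4 = 2 — valid.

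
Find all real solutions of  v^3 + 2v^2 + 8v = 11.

Rearrange: v^3 + 2v^2 + 8v - 11 = 0.
Possible rational roots are divisors of -11. Testing v = 1 gives 0, so (v - 1) is a factor.
Divide: v^3 + 2v^2 + 8v - 11 = (v - 1)(v^2 + 3v + 11).
The quadratic v^2 + 3v + 11 has discriminant -35 < 0, so no further real roots.

v = 1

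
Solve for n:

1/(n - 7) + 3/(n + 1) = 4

Multiply both sides by (n - 7)(n + 1):
(n + 1) + 3(n - 7) = 4(n - 7)(n + 1).
Expand and collect terms: 4n^2 - 28n - 8 = 0.
By the quadratic formula, n = (28 +/- sqrt(912)) / 8, so n ~= 7.2749 or n ~= -0.2749.
Neither value makes a denominator zero (n != 7, n != -1), so both are valid.

n = -0.2749 or n = 7.2749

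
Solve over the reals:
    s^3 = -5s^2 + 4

s = -4.8284 or s = -1 or s = 0.8284

Rearrange: s^3 + 5s^2 - 4 = 0.
Possible rational roots are divisors of -4. Testing s = -1 gives 0, so (s + 1) is a factor.
Divide: s^3 + 5s^2 - 4 = (s + 1)(s^2 + 4s - 4).
Apply the quadratic formula to s^2 + 4s - 4 = 0: s = (-4 +/- sqrt(32))/2, i.e. s ~= 0.8284 or s ~= -4.8284.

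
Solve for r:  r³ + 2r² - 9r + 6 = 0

r = -4.3723 or r = 1 or r = 1.3723

Possible rational roots are divisors of 6. Testing r = 1 gives 0, so (r - 1) is a factor.
Divide: r³ + 2r² - 9r + 6 = (r - 1)(r² + 3r - 6).
Apply the quadratic formula to r² + 3r - 6 = 0: r = (-3 ± √33)/2, i.e. r ≈ 1.3723 or r ≈ -4.3723.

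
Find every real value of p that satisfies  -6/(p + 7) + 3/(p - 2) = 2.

Multiply both sides by (p + 7)(p - 2):
-6(p - 2) + 3(p + 7) = 2(p + 7)(p - 2).
Expand and collect terms: 2p² + 13p - 61 = 0.
By the quadratic formula, p = (-13 ± √657) / 4, so p ≈ 3.158 or p ≈ -9.658.
Neither value makes a denominator zero (p ≠ -7, p ≠ 2), so both are valid.

p = -9.658 or p = 3.158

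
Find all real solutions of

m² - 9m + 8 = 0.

Factor: (m - 8)(m - 1) = 0.
So m = 8 or m = 1.

m = 1 or m = 8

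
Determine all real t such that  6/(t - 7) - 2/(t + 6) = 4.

t = -6.4498 or t = 8.4498

Multiply both sides by (t - 7)(t + 6):
6(t + 6) - 2(t - 7) = 4(t - 7)(t + 6).
Expand and collect terms: 4t^2 - 8t - 218 = 0.
By the quadratic formula, t = (8 +/- sqrt(3552)) / 8, so t ~= 8.4498 or t ~= -6.4498.
Neither value makes a denominator zero (t != 7, t != -6), so both are valid.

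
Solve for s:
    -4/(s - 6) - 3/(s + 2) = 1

Multiply both sides by (s - 6)(s + 2):
-4(s + 2) - 3(s - 6) = (s - 6)(s + 2).
Expand and collect terms: s^2 + 3s - 22 = 0.
By the quadratic formula, s = (-3 +/- sqrt(97)) / 2, so s ~= 3.4244 or s ~= -6.4244.
Neither value makes a denominator zero (s != 6, s != -2), so both are valid.

s = -6.4244 or s = 3.4244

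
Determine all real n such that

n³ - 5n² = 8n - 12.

n = -2 or n = 1 or n = 6

Rearrange: n³ - 5n² - 8n + 12 = 0.
Possible rational roots are divisors of 12. Testing n = -2 gives 0, so (n + 2) is a factor.
Divide: n³ - 5n² - 8n + 12 = (n + 2)(n² - 7n + 6).
Factor the quadratic: n = 6 or n = 1.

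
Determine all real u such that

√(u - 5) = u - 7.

u = 9

Square both sides: u - 5 = (u - 7)².
Expand and rearrange: u² - 15u + 54 = 0.
Solving gives u = 9 or u = 6.
Check each candidate in the original equation:
  u = 9: √(4) = 2, while u - 7 = 2 — valid.
  u = 6: √(1) = 1, while u - 7 = -1 — extraneous.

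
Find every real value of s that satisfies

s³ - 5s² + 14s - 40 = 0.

s = 4

Possible rational roots are divisors of -40. Testing s = 4 gives 0, so (s - 4) is a factor.
Divide: s³ - 5s² + 14s - 40 = (s - 4)(s² - s + 10).
The quadratic s² - s + 10 has discriminant -39 < 0, so no further real roots.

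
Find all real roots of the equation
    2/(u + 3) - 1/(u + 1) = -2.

u = -3.8508 or u = -0.6492

Multiply both sides by (u + 3)(u + 1):
2(u + 1) - (u + 3) = -2(u + 3)(u + 1).
Expand and collect terms: -2u^2 - 9u - 5 = 0.
By the quadratic formula, u = (9 +/- sqrt(41)) / -4, so u ~= -3.8508 or u ~= -0.6492.
Neither value makes a denominator zero (u != -3, u != -1), so both are valid.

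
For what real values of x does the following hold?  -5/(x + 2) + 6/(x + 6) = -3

Multiply both sides by (x + 2)(x + 6):
-5(x + 6) + 6(x + 2) = -3(x + 2)(x + 6).
Expand and collect terms: -3x² - 25x - 18 = 0.
By the quadratic formula, x = (25 ± √409) / -6, so x ≈ -7.5373 or x ≈ -0.796.
Neither value makes a denominator zero (x ≠ -2, x ≠ -6), so both are valid.

x = -7.5373 or x = -0.796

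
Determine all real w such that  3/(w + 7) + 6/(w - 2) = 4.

w = -6.3641 or w = 3.6141

Multiply both sides by (w + 7)(w - 2):
3(w - 2) + 6(w + 7) = 4(w + 7)(w - 2).
Expand and collect terms: 4w^2 + 11w - 92 = 0.
By the quadratic formula, w = (-11 +/- sqrt(1593)) / 8, so w ~= 3.6141 or w ~= -6.3641.
Neither value makes a denominator zero (w != -7, w != 2), so both are valid.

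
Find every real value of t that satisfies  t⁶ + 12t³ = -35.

t = -1.9129 or t = -1.71

Let u = t³. The equation becomes u² + 12u + 35 = 0.
Factor: (u + 7)(u + 5) = 0, so u = -7 or u = -5.
t³ = -7 gives t = -∛(7) ≈ -1.9129.
t³ = -5 gives t = -∛(5) ≈ -1.71.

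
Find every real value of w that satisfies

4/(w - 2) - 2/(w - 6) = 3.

Multiply both sides by (w - 2)(w - 6):
4(w - 6) - 2(w - 2) = 3(w - 2)(w - 6).
Expand and collect terms: 3w^2 - 26w + 56 = 0.
Factor or apply the quadratic formula: w = 4.6667 or w = 4.
Neither value makes a denominator zero (w != 2, w != 6), so both are valid.

w = 4 or w = 4.6667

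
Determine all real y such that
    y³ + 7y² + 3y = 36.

y = -4.8541 or y = -4 or y = 1.8541

Rearrange: y³ + 7y² + 3y - 36 = 0.
Possible rational roots are divisors of -36. Testing y = -4 gives 0, so (y + 4) is a factor.
Divide: y³ + 7y² + 3y - 36 = (y + 4)(y² + 3y - 9).
Apply the quadratic formula to y² + 3y - 9 = 0: y = (-3 ± √45)/2, i.e. y ≈ 1.8541 or y ≈ -4.8541.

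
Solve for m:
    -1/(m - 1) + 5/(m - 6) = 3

Multiply both sides by (m - 1)(m - 6):
-(m - 6) + 5(m - 1) = 3(m - 1)(m - 6).
Expand and collect terms: 3m^2 - 25m + 17 = 0.
By the quadratic formula, m = (25 +/- sqrt(421)) / 6, so m ~= 7.5864 or m ~= 0.747.
Neither value makes a denominator zero (m != 1, m != 6), so both are valid.

m = 0.747 or m = 7.5864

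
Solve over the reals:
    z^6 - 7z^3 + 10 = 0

Let u = z^3. The equation becomes u^2 - 7u + 10 = 0.
Factor: (u - 5)(u - 2) = 0, so u = 5 or u = 2.
z^3 = 5 gives z = (5)^(1/3) ~= 1.71.
z^3 = 2 gives z = (2)^(1/3) ~= 1.2599.

z = 1.2599 or z = 1.71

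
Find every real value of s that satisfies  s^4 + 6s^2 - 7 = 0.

s = -1 or s = 1

Let u = s^2. The equation becomes u^2 + 6u - 7 = 0.
Factor: (u + 7)(u - 1) = 0, so u = -7 or u = 1.
s^2 = -7 < 0 has no real solution.
s^2 = 1 gives s = +/-1.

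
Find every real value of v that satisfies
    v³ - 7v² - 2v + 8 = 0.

Possible rational roots are divisors of 8. Testing v = 1 gives 0, so (v - 1) is a factor.
Divide: v³ - 7v² - 2v + 8 = (v - 1)(v² - 6v - 8).
Apply the quadratic formula to v² - 6v - 8 = 0: v = (6 ± √68)/2, i.e. v ≈ 7.1231 or v ≈ -1.1231.

v = -1.1231 or v = 1 or v = 7.1231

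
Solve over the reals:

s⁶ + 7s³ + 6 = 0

s = -1.8171 or s = -1

Let u = s³. The equation becomes u² + 7u + 6 = 0.
Factor: (u + 1)(u + 6) = 0, so u = -1 or u = -6.
s³ = -1 gives s = -1.
s³ = -6 gives s = -∛(6) ≈ -1.8171.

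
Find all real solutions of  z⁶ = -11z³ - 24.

Let u = z³. The equation becomes u² + 11u + 24 = 0.
Factor: (u + 8)(u + 3) = 0, so u = -8 or u = -3.
z³ = -8 gives z = -2.
z³ = -3 gives z = -∛(3) ≈ -1.4422.

z = -2 or z = -1.4422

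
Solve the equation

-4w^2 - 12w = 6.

Rearrange to standard form: -4w^2 - 12w - 6 = 0.
Discriminant: (-12)^2 - 4*(-4)*(-6) = 48.
Quadratic formula: w = (12 +/- sqrt(48)) / (-8).
So w = -3/2 - sqrt(3)/2 ~= -2.366 or w = -3/2 + sqrt(3)/2 ~= -0.634.

w = -2.366 or w = -0.634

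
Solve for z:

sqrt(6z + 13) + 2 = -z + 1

Isolate the radical: sqrt(6z + 13) = -z - 1.
Square both sides: 6z + 13 = (-z - 1)^2.
Expand and rearrange: z^2 - 4z - 12 = 0.
Solving gives z = 6 or z = -2.
Check each candidate in the original equation:
  z = 6: sqrt(49) = 7, while -z - 1 = -7 — extraneous.
  z = -2: sqrt(1) = 1, while -z - 1 = 1 — valid.

z = -2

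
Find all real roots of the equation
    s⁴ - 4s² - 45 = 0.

s = -3 or s = 3

Let u = s². The equation becomes u² - 4u - 45 = 0.
Factor: (u + 5)(u - 9) = 0, so u = -5 or u = 9.
s² = -5 < 0 has no real solution.
s² = 9 gives s = ±3.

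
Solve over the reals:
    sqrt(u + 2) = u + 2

u = -2 or u = -1

Square both sides: u + 2 = (u + 2)^2.
Expand and rearrange: u^2 + 3u + 2 = 0.
Solving gives u = -1 or u = -2.
Check each candidate in the original equation:
  u = -1: sqrt(1) = 1, while u + 2 = 1 — valid.
  u = -2: sqrt(0) = 0, while u + 2 = 0 — valid.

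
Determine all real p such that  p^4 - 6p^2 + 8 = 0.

p = -2 or p = -1.4142 or p = 1.4142 or p = 2

Let u = p^2. The equation becomes u^2 - 6u + 8 = 0.
Factor: (u - 2)(u - 4) = 0, so u = 2 or u = 4.
p^2 = 2 gives p = +/-sqrt(2) ~= +/-1.4142.
p^2 = 4 gives p = +/-2.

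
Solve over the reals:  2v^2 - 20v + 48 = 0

v = 4 or v = 6

Factor: 2(v - 4)(v - 6) = 0.
So v = 4 or v = 6.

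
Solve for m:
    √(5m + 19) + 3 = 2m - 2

Isolate the radical: √(5m + 19) = 2m - 5.
Square both sides: 5m + 19 = (2m - 5)².
Expand and rearrange: 4m² - 25m + 6 = 0.
Solving gives m = 6 or m = 0.25.
Check each candidate in the original equation:
  m = 6: √(49) = 7, while 2m - 5 = 7 — valid.
  m = 0.25: √(20.25) = 4.5, while 2m - 5 = -4.5 — extraneous.

m = 6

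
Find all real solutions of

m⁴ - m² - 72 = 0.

Let u = m². The equation becomes u² - u - 72 = 0.
Factor: (u - 9)(u + 8) = 0, so u = 9 or u = -8.
m² = 9 gives m = ±3.
m² = -8 < 0 has no real solution.

m = -3 or m = 3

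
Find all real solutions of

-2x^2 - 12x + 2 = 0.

Discriminant: (-12)^2 - 4*(-2)*2 = 160.
Quadratic formula: x = (12 +/- sqrt(160)) / (-4).
So x = -sqrt(10) - 3 ~= -6.1623 or x = -3 + sqrt(10) ~= 0.1623.

x = -6.1623 or x = 0.1623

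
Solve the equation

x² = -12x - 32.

x = -8 or x = -4

Bring every term to one side: x² + 12x + 32 = 0.
Factor: (x + 8)(x + 4) = 0.
So x = -8 or x = -4.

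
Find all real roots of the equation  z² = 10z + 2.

Rearrange to standard form: z² - 10z - 2 = 0.
Discriminant: (-10)² − 4·1·(-2) = 108.
Quadratic formula: z = (10 ± √108) / 2.
So z = 5 + 3·√(3) ≈ 10.1962 or z = 5 - 3·√(3) ≈ -0.1962.

z = -0.1962 or z = 10.1962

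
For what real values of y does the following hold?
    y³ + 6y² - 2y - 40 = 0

y = -4.3166 or y = -4 or y = 2.3166

Possible rational roots are divisors of -40. Testing y = -4 gives 0, so (y + 4) is a factor.
Divide: y³ + 6y² - 2y - 40 = (y + 4)(y² + 2y - 10).
Apply the quadratic formula to y² + 2y - 10 = 0: y = (-2 ± √44)/2, i.e. y ≈ 2.3166 or y ≈ -4.3166.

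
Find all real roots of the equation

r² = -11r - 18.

Bring every term to one side: r² + 11r + 18 = 0.
Factor: (r + 9)(r + 2) = 0.
So r = -9 or r = -2.

r = -9 or r = -2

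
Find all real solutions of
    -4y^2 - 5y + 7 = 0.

Discriminant: (-5)^2 - 4*(-4)*7 = 137.
Quadratic formula: y = (5 +/- sqrt(137)) / (-8).
So y = -sqrt(137)/8 - 5/8 ~= -2.0881 or y = -5/8 + sqrt(137)/8 ~= 0.8381.

y = -2.0881 or y = 0.8381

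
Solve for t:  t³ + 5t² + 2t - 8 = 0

Possible rational roots are divisors of -8. Testing t = 1 gives 0, so (t - 1) is a factor.
Divide: t³ + 5t² + 2t - 8 = (t - 1)(t² + 6t + 8).
Factor the quadratic: t = -2 or t = -4.

t = -4 or t = -2 or t = 1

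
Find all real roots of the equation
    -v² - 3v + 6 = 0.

v = -4.3723 or v = 1.3723

Discriminant: (-3)² − 4·(-1)·6 = 33.
Quadratic formula: v = (3 ± √33) / (-2).
So v = -√(33)/2 - 3/2 ≈ -4.3723 or v = -3/2 + √(33)/2 ≈ 1.3723.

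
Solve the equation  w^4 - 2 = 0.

Let u = w^2. The equation becomes u^2 - 2 = 0.
By the quadratic formula, u = sqrt(2) or u = -sqrt(2).
w^2 = sqrt(2) gives w = +/-2**(1/4) ~= +/-1.1892.
w^2 = -sqrt(2) < 0 has no real solution.

w = -1.1892 or w = 1.1892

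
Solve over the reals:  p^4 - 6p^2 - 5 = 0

p = -2.5965 or p = 2.5965

Let u = p^2. The equation becomes u^2 - 6u - 5 = 0.
By the quadratic formula, u = 3 + sqrt(14) or u = 3 - sqrt(14).
p^2 = 3 + sqrt(14) gives p = +/-sqrt(3 + sqrt(14)) ~= +/-2.5965.
p^2 = 3 - sqrt(14) < 0 has no real solution.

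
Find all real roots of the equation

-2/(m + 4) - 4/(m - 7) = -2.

m = -3.1644 or m = 9.1644

Multiply both sides by (m + 4)(m - 7):
-2(m - 7) - 4(m + 4) = -2(m + 4)(m - 7).
Expand and collect terms: -2m² + 12m + 58 = 0.
By the quadratic formula, m = (-12 ± √608) / -4, so m ≈ -3.1644 or m ≈ 9.1644.
Neither value makes a denominator zero (m ≠ -4, m ≠ 7), so both are valid.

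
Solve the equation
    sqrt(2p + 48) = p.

p = 8

Square both sides: 2p + 48 = (p)^2.
Expand and rearrange: p^2 - 2p - 48 = 0.
Solving gives p = 8 or p = -6.
Check each candidate in the original equation:
  p = 8: sqrt(64) = 8, while p = 8 — valid.
  p = -6: sqrt(36) = 6, while p = -6 — extraneous.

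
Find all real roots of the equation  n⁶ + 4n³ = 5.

Let u = n³. The equation becomes u² + 4u - 5 = 0.
Factor: (u + 5)(u - 1) = 0, so u = -5 or u = 1.
n³ = -5 gives n = -∛(5) ≈ -1.71.
n³ = 1 gives n = 1.

n = -1.71 or n = 1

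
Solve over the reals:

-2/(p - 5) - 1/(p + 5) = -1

Multiply both sides by (p - 5)(p + 5):
-2(p + 5) - (p - 5) = -(p - 5)(p + 5).
Expand and collect terms: -p² + 3p + 30 = 0.
By the quadratic formula, p = (-3 ± √129) / -2, so p ≈ -4.1789 or p ≈ 7.1789.
Neither value makes a denominator zero (p ≠ 5, p ≠ -5), so both are valid.

p = -4.1789 or p = 7.1789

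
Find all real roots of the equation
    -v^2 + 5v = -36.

v = -4 or v = 9

Bring every term to one side: -v^2 + 5v + 36 = 0.
Factor: -1(v + 4)(v - 9) = 0.
So v = -4 or v = 9.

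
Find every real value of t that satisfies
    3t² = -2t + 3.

t = -1.3874 or t = 0.7208

Rearrange to standard form: 3t² + 2t - 3 = 0.
Discriminant: (2)² − 4·3·(-3) = 40.
Quadratic formula: t = (-2 ± √40) / 6.
So t = -1/3 + √(10)/3 ≈ 0.7208 or t = -√(10)/3 - 1/3 ≈ -1.3874.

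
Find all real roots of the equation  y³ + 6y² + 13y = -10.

Rearrange: y³ + 6y² + 13y + 10 = 0.
Possible rational roots are divisors of 10. Testing y = -2 gives 0, so (y + 2) is a factor.
Divide: y³ + 6y² + 13y + 10 = (y + 2)(y² + 4y + 5).
The quadratic y² + 4y + 5 has discriminant -4 < 0, so no further real roots.

y = -2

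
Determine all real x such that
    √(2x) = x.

x = 0 or x = 2

Square both sides: 2x = (x)².
Expand and rearrange: x² - 2x = 0.
Solving gives x = 2 or x = 0.
Check each candidate in the original equation:
  x = 2: √(4) = 2, while x = 2 — valid.
  x = 0: √(0) = 0, while x = 0 — valid.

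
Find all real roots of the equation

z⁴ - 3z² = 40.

Let u = z². The equation becomes u² - 3u - 40 = 0.
Factor: (u - 8)(u + 5) = 0, so u = 8 or u = -5.
z² = 8 gives z = ±2·√(2) ≈ ±2.8284.
z² = -5 < 0 has no real solution.

z = -2.8284 or z = 2.8284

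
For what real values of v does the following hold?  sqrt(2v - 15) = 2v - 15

v = 7.5 or v = 8

Square both sides: 2v - 15 = (2v - 15)^2.
Expand and rearrange: 4v^2 - 62v + 240 = 0.
Solving gives v = 8 or v = 7.5.
Check each candidate in the original equation:
  v = 8: sqrt(1) = 1, while 2v - 15 = 1 — valid.
  v = 7.5: sqrt(0) = 0, while 2v - 15 = 0 — valid.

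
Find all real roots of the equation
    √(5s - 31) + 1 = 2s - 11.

Isolate the radical: √(5s - 31) = 2s - 12.
Square both sides: 5s - 31 = (2s - 12)².
Expand and rearrange: 4s² - 53s + 175 = 0.
Solving gives s = 7 or s = 6.25.
Check each candidate in the original equation:
  s = 7: √(4) = 2, while 2s - 12 = 2 — valid.
  s = 6.25: √(0.25) = 0.5, while 2s - 12 = 0.5 — valid.

s = 6.25 or s = 7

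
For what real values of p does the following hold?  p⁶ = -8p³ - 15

p = -1.71 or p = -1.4422

Let u = p³. The equation becomes u² + 8u + 15 = 0.
Factor: (u + 5)(u + 3) = 0, so u = -5 or u = -3.
p³ = -5 gives p = -∛(5) ≈ -1.71.
p³ = -3 gives p = -∛(3) ≈ -1.4422.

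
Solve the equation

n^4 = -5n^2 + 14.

n = -1.4142 or n = 1.4142

Let u = n^2. The equation becomes u^2 + 5u - 14 = 0.
Factor: (u + 7)(u - 2) = 0, so u = -7 or u = 2.
n^2 = -7 < 0 has no real solution.
n^2 = 2 gives n = +/-sqrt(2) ~= +/-1.4142.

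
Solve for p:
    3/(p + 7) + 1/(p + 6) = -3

p = -8.1805 or p = -6.1529

Multiply both sides by (p + 7)(p + 6):
3(p + 6) + (p + 7) = -3(p + 7)(p + 6).
Expand and collect terms: -3p² - 43p - 151 = 0.
By the quadratic formula, p = (43 ± √37) / -6, so p ≈ -8.1805 or p ≈ -6.1529.
Neither value makes a denominator zero (p ≠ -7, p ≠ -6), so both are valid.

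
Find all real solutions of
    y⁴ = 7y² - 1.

Let u = y². The equation becomes u² - 7u + 1 = 0.
By the quadratic formula, u = 3·√(5)/2 + 7/2 or u = 7/2 - 3·√(5)/2.
y² = 3·√(5)/2 + 7/2 gives y = ±(√(5)/2 + 3/2) ≈ ±2.618.
y² = 7/2 - 3·√(5)/2 gives y = ±(3/2 - √(5)/2) ≈ ±0.382.

y = -2.618 or y = -0.382 or y = 0.382 or y = 2.618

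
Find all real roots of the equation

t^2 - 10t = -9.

t = 1 or t = 9

Bring every term to one side: t^2 - 10t + 9 = 0.
Factor: (t - 1)(t - 9) = 0.
So t = 1 or t = 9.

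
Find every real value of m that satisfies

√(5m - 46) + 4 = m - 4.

m = 10 or m = 11

Isolate the radical: √(5m - 46) = m - 8.
Square both sides: 5m - 46 = (m - 8)².
Expand and rearrange: m² - 21m + 110 = 0.
Solving gives m = 11 or m = 10.
Check each candidate in the original equation:
  m = 11: √(9) = 3, while m - 8 = 3 — valid.
  m = 10: √(4) = 2, while m - 8 = 2 — valid.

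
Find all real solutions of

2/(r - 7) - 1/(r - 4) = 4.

r = 3.7836 or r = 7.4664

Multiply both sides by (r - 7)(r - 4):
2(r - 4) - (r - 7) = 4(r - 7)(r - 4).
Expand and collect terms: 4r² - 45r + 113 = 0.
By the quadratic formula, r = (45 ± √217) / 8, so r ≈ 7.4664 or r ≈ 3.7836.
Neither value makes a denominator zero (r ≠ 7, r ≠ 4), so both are valid.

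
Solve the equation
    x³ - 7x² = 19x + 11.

x = -1.1962 or x = -1 or x = 9.1962

Rearrange: x³ - 7x² - 19x - 11 = 0.
Possible rational roots are divisors of -11. Testing x = -1 gives 0, so (x + 1) is a factor.
Divide: x³ - 7x² - 19x - 11 = (x + 1)(x² - 8x - 11).
Apply the quadratic formula to x² - 8x - 11 = 0: x = (8 ± √108)/2, i.e. x ≈ 9.1962 or x ≈ -1.1962.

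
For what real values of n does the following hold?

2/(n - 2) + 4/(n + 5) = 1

n = -2.2749 or n = 5.2749

Multiply both sides by (n - 2)(n + 5):
2(n + 5) + 4(n - 2) = (n - 2)(n + 5).
Expand and collect terms: n² - 3n - 12 = 0.
By the quadratic formula, n = (3 ± √57) / 2, so n ≈ 5.2749 or n ≈ -2.2749.
Neither value makes a denominator zero (n ≠ 2, n ≠ -5), so both are valid.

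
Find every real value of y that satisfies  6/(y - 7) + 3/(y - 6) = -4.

y = 4.307 or y = 6.443

Multiply both sides by (y - 7)(y - 6):
6(y - 6) + 3(y - 7) = -4(y - 7)(y - 6).
Expand and collect terms: -4y² + 43y - 111 = 0.
By the quadratic formula, y = (-43 ± √73) / -8, so y ≈ 4.307 or y ≈ 6.443.
Neither value makes a denominator zero (y ≠ 7, y ≠ 6), so both are valid.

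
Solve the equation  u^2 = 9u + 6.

Rearrange to standard form: u^2 - 9u - 6 = 0.
Discriminant: (-9)^2 - 4*1*(-6) = 105.
Quadratic formula: u = (9 +/- sqrt(105)) / 2.
So u = 9/2 + sqrt(105)/2 ~= 9.6235 or u = 9/2 - sqrt(105)/2 ~= -0.6235.

u = -0.6235 or u = 9.6235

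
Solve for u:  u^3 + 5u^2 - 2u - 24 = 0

Possible rational roots are divisors of -24. Testing u = -3 gives 0, so (u + 3) is a factor.
Divide: u^3 + 5u^2 - 2u - 24 = (u + 3)(u^2 + 2u - 8).
Factor the quadratic: u = 2 or u = -4.

u = -4 or u = -3 or u = 2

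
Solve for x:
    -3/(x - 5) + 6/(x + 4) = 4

Multiply both sides by (x - 5)(x + 4):
-3(x + 4) + 6(x - 5) = 4(x - 5)(x + 4).
Expand and collect terms: 4x² - 7x - 38 = 0.
By the quadratic formula, x = (7 ± √657) / 8, so x ≈ 4.079 or x ≈ -2.329.
Neither value makes a denominator zero (x ≠ 5, x ≠ -4), so both are valid.

x = -2.329 or x = 4.079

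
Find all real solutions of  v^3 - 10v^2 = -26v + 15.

v = 0.8074 or v = 3 or v = 6.1926

Rearrange: v^3 - 10v^2 + 26v - 15 = 0.
Possible rational roots are divisors of -15. Testing v = 3 gives 0, so (v - 3) is a factor.
Divide: v^3 - 10v^2 + 26v - 15 = (v - 3)(v^2 - 7v + 5).
Apply the quadratic formula to v^2 - 7v + 5 = 0: v = (7 +/- sqrt(29))/2, i.e. v ~= 6.1926 or v ~= 0.8074.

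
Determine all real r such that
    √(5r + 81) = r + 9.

Square both sides: 5r + 81 = (r + 9)².
Expand and rearrange: r² + 13r = 0.
Solving gives r = 0 or r = -13.
Check each candidate in the original equation:
  r = 0: √(81) = 9, while r + 9 = 9 — valid.
  r = -13: √(16) = 4, while r + 9 = -4 — extraneous.

r = 0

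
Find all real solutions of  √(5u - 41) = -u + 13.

u = 10

Square both sides: 5u - 41 = (-u + 13)².
Expand and rearrange: u² - 31u + 210 = 0.
Solving gives u = 21 or u = 10.
Check each candidate in the original equation:
  u = 21: √(64) = 8, while -u + 13 = -8 — extraneous.
  u = 10: √(9) = 3, while -u + 13 = 3 — valid.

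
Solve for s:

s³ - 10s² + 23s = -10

Rearrange: s³ - 10s² + 23s + 10 = 0.
Possible rational roots are divisors of 10. Testing s = 5 gives 0, so (s - 5) is a factor.
Divide: s³ - 10s² + 23s + 10 = (s - 5)(s² - 5s - 2).
Apply the quadratic formula to s² - 5s - 2 = 0: s = (5 ± √33)/2, i.e. s ≈ 5.3723 or s ≈ -0.3723.

s = -0.3723 or s = 5 or s = 5.3723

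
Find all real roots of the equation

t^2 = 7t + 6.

Rearrange to standard form: t^2 - 7t - 6 = 0.
Discriminant: (-7)^2 - 4*1*(-6) = 73.
Quadratic formula: t = (7 +/- sqrt(73)) / 2.
So t = 7/2 + sqrt(73)/2 ~= 7.772 or t = 7/2 - sqrt(73)/2 ~= -0.772.

t = -0.772 or t = 7.772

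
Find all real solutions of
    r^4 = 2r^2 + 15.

Let u = r^2. The equation becomes u^2 - 2u - 15 = 0.
Factor: (u - 5)(u + 3) = 0, so u = 5 or u = -3.
r^2 = 5 gives r = +/-sqrt(5) ~= +/-2.2361.
r^2 = -3 < 0 has no real solution.

r = -2.2361 or r = 2.2361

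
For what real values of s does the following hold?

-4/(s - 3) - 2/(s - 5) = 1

s = -2.4641 or s = 4.4641

Multiply both sides by (s - 3)(s - 5):
-4(s - 5) - 2(s - 3) = (s - 3)(s - 5).
Expand and collect terms: s² - 2s - 11 = 0.
By the quadratic formula, s = (2 ± √48) / 2, so s ≈ 4.4641 or s ≈ -2.4641.
Neither value makes a denominator zero (s ≠ 3, s ≠ 5), so both are valid.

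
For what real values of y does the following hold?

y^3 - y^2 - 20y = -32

Rearrange: y^3 - y^2 - 20y + 32 = 0.
Possible rational roots are divisors of 32. Testing y = 4 gives 0, so (y - 4) is a factor.
Divide: y^3 - y^2 - 20y + 32 = (y - 4)(y^2 + 3y - 8).
Apply the quadratic formula to y^2 + 3y - 8 = 0: y = (-3 +/- sqrt(41))/2, i.e. y ~= 1.7016 or y ~= -4.7016.

y = -4.7016 or y = 1.7016 or y = 4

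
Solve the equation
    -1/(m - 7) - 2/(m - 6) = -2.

m = 6.5 or m = 8

Multiply both sides by (m - 7)(m - 6):
-(m - 6) - 2(m - 7) = -2(m - 7)(m - 6).
Expand and collect terms: -2m^2 + 29m - 104 = 0.
Factor or apply the quadratic formula: m = 6.5 or m = 8.
Neither value makes a denominator zero (m != 7, m != 6), so both are valid.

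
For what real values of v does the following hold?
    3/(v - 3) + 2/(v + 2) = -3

v = -2.8054 or v = 2.1387

Multiply both sides by (v - 3)(v + 2):
3(v + 2) + 2(v - 3) = -3(v - 3)(v + 2).
Expand and collect terms: -3v² - 2v + 18 = 0.
By the quadratic formula, v = (2 ± √220) / -6, so v ≈ -2.8054 or v ≈ 2.1387.
Neither value makes a denominator zero (v ≠ 3, v ≠ -2), so both are valid.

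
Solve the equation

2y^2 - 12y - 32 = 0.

Factor: 2(y - 8)(y + 2) = 0.
So y = 8 or y = -2.

y = -2 or y = 8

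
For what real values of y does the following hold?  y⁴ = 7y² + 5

Let u = y². The equation becomes u² - 7u - 5 = 0.
By the quadratic formula, u = 7/2 + √(69)/2 or u = 7/2 - √(69)/2.
y² = 7/2 + √(69)/2 gives y = ±√(7/2 + √(69)/2) ≈ ±2.7665.
y² = 7/2 - √(69)/2 < 0 has no real solution.

y = -2.7665 or y = 2.7665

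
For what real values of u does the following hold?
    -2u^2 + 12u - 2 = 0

u = 0.1716 or u = 5.8284

Discriminant: (12)^2 - 4*(-2)*(-2) = 128.
Quadratic formula: u = (-12 +/- sqrt(128)) / (-4).
So u = 3 - 2*sqrt(2) ~= 0.1716 or u = 2*sqrt(2) + 3 ~= 5.8284.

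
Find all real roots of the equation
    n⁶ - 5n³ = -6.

Let u = n³. The equation becomes u² - 5u + 6 = 0.
Factor: (u - 2)(u - 3) = 0, so u = 2 or u = 3.
n³ = 2 gives n = ∛(2) ≈ 1.2599.
n³ = 3 gives n = ∛(3) ≈ 1.4422.

n = 1.2599 or n = 1.4422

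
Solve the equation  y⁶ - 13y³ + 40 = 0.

y = 1.71 or y = 2

Let u = y³. The equation becomes u² - 13u + 40 = 0.
Factor: (u - 8)(u - 5) = 0, so u = 8 or u = 5.
y³ = 8 gives y = 2.
y³ = 5 gives y = ∛(5) ≈ 1.71.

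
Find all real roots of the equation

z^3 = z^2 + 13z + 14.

z = -2 or z = -1.5414 or z = 4.5414

Rearrange: z^3 - z^2 - 13z - 14 = 0.
Possible rational roots are divisors of -14. Testing z = -2 gives 0, so (z + 2) is a factor.
Divide: z^3 - z^2 - 13z - 14 = (z + 2)(z^2 - 3z - 7).
Apply the quadratic formula to z^2 - 3z - 7 = 0: z = (3 +/- sqrt(37))/2, i.e. z ~= 4.5414 or z ~= -1.5414.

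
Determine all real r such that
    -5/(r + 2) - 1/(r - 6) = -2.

r = 0.2984 or r = 6.7016

Multiply both sides by (r + 2)(r - 6):
-5(r - 6) - (r + 2) = -2(r + 2)(r - 6).
Expand and collect terms: -2r² + 14r - 4 = 0.
By the quadratic formula, r = (-14 ± √164) / -4, so r ≈ 0.2984 or r ≈ 6.7016.
Neither value makes a denominator zero (r ≠ -2, r ≠ 6), so both are valid.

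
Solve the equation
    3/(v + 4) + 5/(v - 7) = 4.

v = -3.331 or v = 8.331

Multiply both sides by (v + 4)(v - 7):
3(v - 7) + 5(v + 4) = 4(v + 4)(v - 7).
Expand and collect terms: 4v² - 20v - 111 = 0.
By the quadratic formula, v = (20 ± √2176) / 8, so v ≈ 8.331 or v ≈ -3.331.
Neither value makes a denominator zero (v ≠ -4, v ≠ 7), so both are valid.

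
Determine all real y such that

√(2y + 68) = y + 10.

Square both sides: 2y + 68 = (y + 10)².
Expand and rearrange: y² + 18y + 32 = 0.
Solving gives y = -2 or y = -16.
Check each candidate in the original equation:
  y = -2: √(64) = 8, while y + 10 = 8 — valid.
  y = -16: √(36) = 6, while y + 10 = -6 — extraneous.

y = -2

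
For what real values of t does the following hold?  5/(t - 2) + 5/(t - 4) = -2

t = -2.1926 or t = 3.1926

Multiply both sides by (t - 2)(t - 4):
5(t - 4) + 5(t - 2) = -2(t - 2)(t - 4).
Expand and collect terms: -2t² + 2t + 14 = 0.
By the quadratic formula, t = (-2 ± √116) / -4, so t ≈ -2.1926 or t ≈ 3.1926.
Neither value makes a denominator zero (t ≠ 2, t ≠ 4), so both are valid.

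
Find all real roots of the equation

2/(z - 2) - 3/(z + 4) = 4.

z = -4.6979 or z = 2.4479

Multiply both sides by (z - 2)(z + 4):
2(z + 4) - 3(z - 2) = 4(z - 2)(z + 4).
Expand and collect terms: 4z^2 + 9z - 46 = 0.
By the quadratic formula, z = (-9 +/- sqrt(817)) / 8, so z ~= 2.4479 or z ~= -4.6979.
Neither value makes a denominator zero (z != 2, z != -4), so both are valid.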